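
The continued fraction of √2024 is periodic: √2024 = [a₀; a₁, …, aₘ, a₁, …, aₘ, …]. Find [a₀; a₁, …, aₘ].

a₀ = ⌊√2024⌋ = 44.

[44; 1, 88]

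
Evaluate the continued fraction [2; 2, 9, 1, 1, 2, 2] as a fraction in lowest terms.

599/242

Using pₖ = aₖpₖ₋₁ + pₖ₋₂ and qₖ = aₖqₖ₋₁ + qₖ₋₂:
  k=0: a=2, p=2, q=1
  k=1: a=2, p=5, q=2
  k=2: a=9, p=47, q=19
  k=3: a=1, p=52, q=21
  k=4: a=1, p=99, q=40
  k=5: a=2, p=250, q=101
  k=6: a=2, p=599, q=242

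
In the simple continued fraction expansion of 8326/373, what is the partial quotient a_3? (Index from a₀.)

4

8326 = 22·373 + 120   →  a_0 = 22
373 = 3·120 + 13   →  a_1 = 3
120 = 9·13 + 3   →  a_2 = 9
13 = 4·3 + 1   →  a_3 = 4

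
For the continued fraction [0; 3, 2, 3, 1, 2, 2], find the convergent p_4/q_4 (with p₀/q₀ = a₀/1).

Using pₖ = aₖpₖ₋₁ + pₖ₋₂, qₖ = aₖqₖ₋₁ + qₖ₋₂ (with p₋₁=1, p₋₂=0, q₋₁=0, q₋₂=1):
  k=0: a=0, p=0, q=1
  k=1: a=3, p=1, q=3
  k=2: a=2, p=2, q=7
  k=3: a=3, p=7, q=24
  k=4: a=1, p=9, q=31

9/31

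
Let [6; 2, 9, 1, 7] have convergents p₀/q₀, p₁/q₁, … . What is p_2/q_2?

123/19

Using pₖ = aₖpₖ₋₁ + pₖ₋₂, qₖ = aₖqₖ₋₁ + qₖ₋₂ (with p₋₁=1, p₋₂=0, q₋₁=0, q₋₂=1):
  k=0: a=6, p=6, q=1
  k=1: a=2, p=13, q=2
  k=2: a=9, p=123, q=19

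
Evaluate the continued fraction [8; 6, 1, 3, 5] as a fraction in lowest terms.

1157/142

Fold from the inside: start with 5/1.
  3 + 1/5 = 16/5
  1 + 5/16 = 21/16
  6 + 16/21 = 142/21
  8 + 21/142 = 1157/142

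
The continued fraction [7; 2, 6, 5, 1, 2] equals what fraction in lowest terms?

1694/227

Fold from the inside: start with 2/1.
  1 + 1/2 = 3/2
  5 + 2/3 = 17/3
  6 + 3/17 = 105/17
  2 + 17/105 = 227/105
  7 + 105/227 = 1694/227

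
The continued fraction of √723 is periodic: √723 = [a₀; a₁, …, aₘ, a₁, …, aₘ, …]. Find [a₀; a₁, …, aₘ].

a₀ = ⌊√723⌋ = 26.
With m₀=0, d₀=1 and mₖ₊₁ = dₖaₖ − mₖ, dₖ₊₁ = (n − mₖ₊₁²)/dₖ, aₖ₊₁ = ⌊(a₀+mₖ₊₁)/dₖ₊₁⌋:
  k=1: m=26, d=47, a=1
  k=2: m=21, d=6, a=7
  k=3: m=21, d=47, a=1
  k=4: m=26, d=1, a=52
d=1 and a=2a₀=52 at k=4, so the next step gives (m, d) = (26, 47) again — its k=1 value — and the period has length 4.

[26; 1, 7, 1, 52]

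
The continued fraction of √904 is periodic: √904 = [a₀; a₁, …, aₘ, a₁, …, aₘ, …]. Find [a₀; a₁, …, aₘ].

[30; 15, 60]

a₀ = ⌊√904⌋ = 30.
With m₀=0, d₀=1 and mₖ₊₁ = dₖaₖ − mₖ, dₖ₊₁ = (n − mₖ₊₁²)/dₖ, aₖ₊₁ = ⌊(a₀+mₖ₊₁)/dₖ₊₁⌋:
  k=1: m=30, d=4, a=15
  k=2: m=30, d=1, a=60
d=1 and a=2a₀=60 at k=2, so the next step gives (m, d) = (30, 4) again — its k=1 value — and the period has length 2.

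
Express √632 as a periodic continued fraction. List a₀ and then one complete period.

[25; 7, 6, 7, 50]

a₀ = ⌊√632⌋ = 25.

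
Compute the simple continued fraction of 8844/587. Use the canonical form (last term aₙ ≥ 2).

8844 = 15×587 + 39
587 = 15×39 + 2
39 = 19×2 + 1
2 = 2×1 + 0  (stop)
So 8844/587 = [15; 15, 19, 2].

[15; 15, 19, 2]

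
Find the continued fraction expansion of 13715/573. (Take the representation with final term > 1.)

13715 = 23·573 + 536
573 = 1·536 + 37
536 = 14·37 + 18
37 = 2·18 + 1
18 = 18·1 + 0  (stop)
So 13715/573 = [23; 1, 14, 2, 18].

[23; 1, 14, 2, 18]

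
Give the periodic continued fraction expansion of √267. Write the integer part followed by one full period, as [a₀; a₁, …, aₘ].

a₀ = ⌊√267⌋ = 16.
With m₀=0, d₀=1 and mₖ₊₁ = dₖaₖ − mₖ, dₖ₊₁ = (n − mₖ₊₁²)/dₖ, aₖ₊₁ = ⌊(a₀+mₖ₊₁)/dₖ₊₁⌋:
  k=1: m=16, d=11, a=2
  k=2: m=6, d=21, a=1
  k=3: m=15, d=2, a=15
  k=4: m=15, d=21, a=1
  k=5: m=6, d=11, a=2
  k=6: m=16, d=1, a=32
d=1 and a=2a₀=32 at k=6, so the next step gives (m, d) = (16, 11) again — its k=1 value — and the period has length 6.

[16; 2, 1, 15, 1, 2, 32]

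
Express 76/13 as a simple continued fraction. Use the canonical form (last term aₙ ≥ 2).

76 = 5*13 + 11
13 = 1*11 + 2
11 = 5*2 + 1
2 = 2*1 + 0  (stop)
So 76/13 = [5; 1, 5, 2].

[5; 1, 5, 2]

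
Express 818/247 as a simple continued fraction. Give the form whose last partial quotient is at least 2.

[3; 3, 4, 1, 4, 3]

818 = 3*247 + 77
247 = 3*77 + 16
77 = 4*16 + 13
16 = 1*13 + 3
13 = 4*3 + 1
3 = 3*1 + 0  (stop)
So 818/247 = [3; 3, 4, 1, 4, 3].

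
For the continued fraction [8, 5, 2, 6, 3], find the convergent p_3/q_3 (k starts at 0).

581/71

Using pₖ = aₖpₖ₋₁ + pₖ₋₂, qₖ = aₖqₖ₋₁ + qₖ₋₂ (with p₋₁=1, p₋₂=0, q₋₁=0, q₋₂=1):
  k=0: a=8, p=8, q=1
  k=1: a=5, p=41, q=5
  k=2: a=2, p=90, q=11
  k=3: a=6, p=581, q=71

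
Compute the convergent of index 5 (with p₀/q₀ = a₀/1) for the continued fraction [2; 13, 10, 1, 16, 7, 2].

Using pₖ = aₖpₖ₋₁ + pₖ₋₂, qₖ = aₖqₖ₋₁ + qₖ₋₂ (with p₋₁=1, p₋₂=0, q₋₁=0, q₋₂=1):
  k=0: a=2, p=2, q=1
  k=1: a=13, p=27, q=13
  k=2: a=10, p=272, q=131
  k=3: a=1, p=299, q=144
  k=4: a=16, p=5056, q=2435
  k=5: a=7, p=35691, q=17189

35691/17189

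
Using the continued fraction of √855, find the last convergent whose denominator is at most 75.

√855 = [29; 4, 6, 4, 58, …] (period length 4).
Convergents:
  p_0/q_0 = 29/1
  p_1/q_1 = 117/4
  p_2/q_2 = 731/25
  p_3/q_3 = 3041/104
q_2 = 25 ≤ 75 < 104 = q_3, so the answer is 731/25.

731/25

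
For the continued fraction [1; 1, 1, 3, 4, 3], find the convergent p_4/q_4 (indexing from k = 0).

Using pₖ = aₖpₖ₋₁ + pₖ₋₂, qₖ = aₖqₖ₋₁ + qₖ₋₂ (with p₋₁=1, p₋₂=0, q₋₁=0, q₋₂=1):
  k=0: a=1, p=1, q=1
  k=1: a=1, p=2, q=1
  k=2: a=1, p=3, q=2
  k=3: a=3, p=11, q=7
  k=4: a=4, p=47, q=30

47/30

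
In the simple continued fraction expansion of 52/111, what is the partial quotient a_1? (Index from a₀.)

2

52 = 0·111 + 52   →  a_0 = 0
111 = 2·52 + 7   →  a_1 = 2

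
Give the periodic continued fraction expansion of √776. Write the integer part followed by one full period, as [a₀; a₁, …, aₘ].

a₀ = ⌊√776⌋ = 27.
With m₀=0, d₀=1 and mₖ₊₁ = dₖaₖ − mₖ, dₖ₊₁ = (n − mₖ₊₁²)/dₖ, aₖ₊₁ = ⌊(a₀+mₖ₊₁)/dₖ₊₁⌋:
  k=1: m=27, d=47, a=1
  k=2: m=20, d=8, a=5
  k=3: m=20, d=47, a=1
  k=4: m=27, d=1, a=54
d=1 and a=2a₀=54 at k=4, so the next step gives (m, d) = (27, 47) again — its k=1 value — and the period has length 4.

[27; 1, 5, 1, 54]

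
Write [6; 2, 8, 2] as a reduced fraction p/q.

Fold from the inside: start with 2/1.
  8 + 1/2 = 17/2
  2 + 2/17 = 36/17
  6 + 17/36 = 233/36

233/36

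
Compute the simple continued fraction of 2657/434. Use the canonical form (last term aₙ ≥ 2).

2657 = 6*434 + 53
434 = 8*53 + 10
53 = 5*10 + 3
10 = 3*3 + 1
3 = 3*1 + 0  (stop)
So 2657/434 = [6; 8, 5, 3, 3].

[6; 8, 5, 3, 3]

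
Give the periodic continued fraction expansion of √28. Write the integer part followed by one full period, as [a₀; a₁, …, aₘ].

a₀ = ⌊√28⌋ = 5.

[5; 3, 2, 3, 10]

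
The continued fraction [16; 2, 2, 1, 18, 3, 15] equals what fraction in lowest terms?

100717/6131

Using pₖ = aₖpₖ₋₁ + pₖ₋₂ and qₖ = aₖqₖ₋₁ + qₖ₋₂:
  k=0: a=16, p=16, q=1
  k=1: a=2, p=33, q=2
  k=2: a=2, p=82, q=5
  k=3: a=1, p=115, q=7
  k=4: a=18, p=2152, q=131
  k=5: a=3, p=6571, q=400
  k=6: a=15, p=100717, q=6131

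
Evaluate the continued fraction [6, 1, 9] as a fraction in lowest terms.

69/10

Fold from the inside: start with 9/1.
  1 + 1/9 = 10/9
  6 + 9/10 = 69/10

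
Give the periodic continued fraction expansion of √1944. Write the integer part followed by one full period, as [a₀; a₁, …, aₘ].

a₀ = ⌊√1944⌋ = 44.
With m₀=0, d₀=1 and mₖ₊₁ = dₖaₖ − mₖ, dₖ₊₁ = (n − mₖ₊₁²)/dₖ, aₖ₊₁ = ⌊(a₀+mₖ₊₁)/dₖ₊₁⌋:
  k=1: m=44, d=8, a=11
  k=2: m=44, d=1, a=88
d=1 and a=2a₀=88 at k=2, so the next step gives (m, d) = (44, 8) again — its k=1 value — and the period has length 2.

[44; 11, 88]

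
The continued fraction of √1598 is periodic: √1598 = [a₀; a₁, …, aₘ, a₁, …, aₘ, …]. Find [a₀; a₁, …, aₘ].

a₀ = ⌊√1598⌋ = 39.
With m₀=0, d₀=1 and mₖ₊₁ = dₖaₖ − mₖ, dₖ₊₁ = (n − mₖ₊₁²)/dₖ, aₖ₊₁ = ⌊(a₀+mₖ₊₁)/dₖ₊₁⌋:
  k=1: m=39, d=77, a=1
  k=2: m=38, d=2, a=38
  k=3: m=38, d=77, a=1
  k=4: m=39, d=1, a=78
d=1 and a=2a₀=78 at k=4, so the next step gives (m, d) = (39, 77) again — its k=1 value — and the period has length 4.

[39; 1, 38, 1, 78]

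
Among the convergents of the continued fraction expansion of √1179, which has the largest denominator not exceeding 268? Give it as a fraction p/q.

√1179 = [34; 2, 1, 33, 1, 2, 68, …] (period length 6).
Convergents:
  p_0/q_0 = 34/1
  p_1/q_1 = 69/2
  p_2/q_2 = 103/3
  p_3/q_3 = 3468/101
  p_4/q_4 = 3571/104
  p_5/q_5 = 10610/309
q_4 = 104 ≤ 268 < 309 = q_5, so the answer is 3571/104.

3571/104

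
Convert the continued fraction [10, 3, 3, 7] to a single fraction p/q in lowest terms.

752/73

Using pₖ = aₖpₖ₋₁ + pₖ₋₂ and qₖ = aₖqₖ₋₁ + qₖ₋₂:
  k=0: a=10, p=10, q=1
  k=1: a=3, p=31, q=3
  k=2: a=3, p=103, q=10
  k=3: a=7, p=752, q=73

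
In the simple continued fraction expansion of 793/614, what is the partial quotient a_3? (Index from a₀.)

3

793 = 1·614 + 179   →  a_0 = 1
614 = 3·179 + 77   →  a_1 = 3
179 = 2·77 + 25   →  a_2 = 2
77 = 3·25 + 2   →  a_3 = 3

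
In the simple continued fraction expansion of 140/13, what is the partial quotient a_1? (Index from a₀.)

140 = 10·13 + 10   →  a_0 = 10
13 = 1·10 + 3   →  a_1 = 1

1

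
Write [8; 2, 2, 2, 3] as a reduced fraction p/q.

345/41

Fold from the inside: start with 3/1.
  2 + 1/3 = 7/3
  2 + 3/7 = 17/7
  2 + 7/17 = 41/17
  8 + 17/41 = 345/41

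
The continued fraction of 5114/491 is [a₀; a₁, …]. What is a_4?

5114 = 10·491 + 204   →  a_0 = 10
491 = 2·204 + 83   →  a_1 = 2
204 = 2·83 + 38   →  a_2 = 2
83 = 2·38 + 7   →  a_3 = 2
38 = 5·7 + 3   →  a_4 = 5

5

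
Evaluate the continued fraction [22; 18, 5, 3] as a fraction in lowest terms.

Fold from the inside: start with 3/1.
  5 + 1/3 = 16/3
  18 + 3/16 = 291/16
  22 + 16/291 = 6418/291

6418/291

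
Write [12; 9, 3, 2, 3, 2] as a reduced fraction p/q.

Using pₖ = aₖpₖ₋₁ + pₖ₋₂ and qₖ = aₖqₖ₋₁ + qₖ₋₂:
  k=0: a=12, p=12, q=1
  k=1: a=9, p=109, q=9
  k=2: a=3, p=339, q=28
  k=3: a=2, p=787, q=65
  k=4: a=3, p=2700, q=223
  k=5: a=2, p=6187, q=511

6187/511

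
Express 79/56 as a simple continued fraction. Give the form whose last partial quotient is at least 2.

79 = 1·56 + 23
56 = 2·23 + 10
23 = 2·10 + 3
10 = 3·3 + 1
3 = 3·1 + 0  (stop)
So 79/56 = [1; 2, 2, 3, 3].

[1; 2, 2, 3, 3]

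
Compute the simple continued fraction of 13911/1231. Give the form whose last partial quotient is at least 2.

[11; 3, 3, 17, 3, 2]

13911 = 11*1231 + 370
1231 = 3*370 + 121
370 = 3*121 + 7
121 = 17*7 + 2
7 = 3*2 + 1
2 = 2*1 + 0  (stop)
So 13911/1231 = [11; 3, 3, 17, 3, 2].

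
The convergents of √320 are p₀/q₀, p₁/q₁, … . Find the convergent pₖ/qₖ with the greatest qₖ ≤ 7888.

51841/2898

√320 = [17; 1, 7, 1, 34, …] (period length 4).
Convergents:
  p_0/q_0 = 17/1
  p_1/q_1 = 18/1
  p_2/q_2 = 143/8
  p_3/q_3 = 161/9
  p_4/q_4 = 5617/314
  p_5/q_5 = 5778/323
  p_6/q_6 = 46063/2575
  p_7/q_7 = 51841/2898
  p_8/q_8 = 1808657/101107
q_7 = 2898 ≤ 7888 < 101107 = q_8, so the answer is 51841/2898.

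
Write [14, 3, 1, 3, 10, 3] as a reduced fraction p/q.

6805/477

Fold from the inside: start with 3/1.
  10 + 1/3 = 31/3
  3 + 3/31 = 96/31
  1 + 31/96 = 127/96
  3 + 96/127 = 477/127
  14 + 127/477 = 6805/477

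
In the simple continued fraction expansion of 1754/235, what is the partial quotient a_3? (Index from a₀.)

1754 = 7·235 + 109   →  a_0 = 7
235 = 2·109 + 17   →  a_1 = 2
109 = 6·17 + 7   →  a_2 = 6
17 = 2·7 + 3   →  a_3 = 2

2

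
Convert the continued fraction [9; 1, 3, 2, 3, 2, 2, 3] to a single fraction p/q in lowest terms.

5767/590

Fold from the inside: start with 3/1.
  2 + 1/3 = 7/3
  2 + 3/7 = 17/7
  3 + 7/17 = 58/17
  2 + 17/58 = 133/58
  3 + 58/133 = 457/133
  1 + 133/457 = 590/457
  9 + 457/590 = 5767/590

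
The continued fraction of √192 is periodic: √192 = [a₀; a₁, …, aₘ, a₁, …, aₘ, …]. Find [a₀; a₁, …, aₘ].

[13; 1, 5, 1, 26]

a₀ = ⌊√192⌋ = 13.
With m₀=0, d₀=1 and mₖ₊₁ = dₖaₖ − mₖ, dₖ₊₁ = (n − mₖ₊₁²)/dₖ, aₖ₊₁ = ⌊(a₀+mₖ₊₁)/dₖ₊₁⌋:
  k=1: m=13, d=23, a=1
  k=2: m=10, d=4, a=5
  k=3: m=10, d=23, a=1
  k=4: m=13, d=1, a=26
d=1 and a=2a₀=26 at k=4, so the next step gives (m, d) = (13, 23) again — its k=1 value — and the period has length 4.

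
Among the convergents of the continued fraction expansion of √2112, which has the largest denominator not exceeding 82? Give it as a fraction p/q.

1057/23

√2112 = [45; 1, 21, 1, 90, …] (period length 4).
Convergents:
  p_0/q_0 = 45/1
  p_1/q_1 = 46/1
  p_2/q_2 = 1011/22
  p_3/q_3 = 1057/23
  p_4/q_4 = 96141/2092
q_3 = 23 ≤ 82 < 2092 = q_4, so the answer is 1057/23.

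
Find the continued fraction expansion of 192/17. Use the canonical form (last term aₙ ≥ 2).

192 = 11×17 + 5
17 = 3×5 + 2
5 = 2×2 + 1
2 = 2×1 + 0  (stop)
So 192/17 = [11; 3, 2, 2].

[11; 3, 2, 2]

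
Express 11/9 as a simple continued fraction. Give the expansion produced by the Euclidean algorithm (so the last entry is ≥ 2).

11 = 1·9 + 2
9 = 4·2 + 1
2 = 2·1 + 0  (stop)
So 11/9 = [1; 4, 2].

[1; 4, 2]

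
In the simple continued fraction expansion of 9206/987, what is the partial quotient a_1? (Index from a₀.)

3

9206 = 9·987 + 323   →  a_0 = 9
987 = 3·323 + 18   →  a_1 = 3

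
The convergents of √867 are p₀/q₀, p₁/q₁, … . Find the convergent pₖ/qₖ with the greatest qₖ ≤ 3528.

√867 = [29; 2, 4, 29, 4, 2, 58, …] (period length 6).
Convergents:
  p_0/q_0 = 29/1
  p_1/q_1 = 59/2
  p_2/q_2 = 265/9
  p_3/q_3 = 7744/263
  p_4/q_4 = 31241/1061
  p_5/q_5 = 70226/2385
  p_6/q_6 = 4104349/139391
q_5 = 2385 ≤ 3528 < 139391 = q_6, so the answer is 70226/2385.

70226/2385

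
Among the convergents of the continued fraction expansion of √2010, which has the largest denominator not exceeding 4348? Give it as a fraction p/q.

√2010 = [44; 1, 4, 1, 88, …] (period length 4).
Convergents:
  p_0/q_0 = 44/1
  p_1/q_1 = 45/1
  p_2/q_2 = 224/5
  p_3/q_3 = 269/6
  p_4/q_4 = 23896/533
  p_5/q_5 = 24165/539
  p_6/q_6 = 120556/2689
  p_7/q_7 = 144721/3228
  p_8/q_8 = 12856004/286753
q_7 = 3228 ≤ 4348 < 286753 = q_8, so the answer is 144721/3228.

144721/3228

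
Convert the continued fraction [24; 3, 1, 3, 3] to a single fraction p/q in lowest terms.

Using pₖ = aₖpₖ₋₁ + pₖ₋₂ and qₖ = aₖqₖ₋₁ + qₖ₋₂:
  k=0: a=24, p=24, q=1
  k=1: a=3, p=73, q=3
  k=2: a=1, p=97, q=4
  k=3: a=3, p=364, q=15
  k=4: a=3, p=1189, q=49

1189/49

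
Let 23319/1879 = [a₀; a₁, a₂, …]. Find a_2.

23319 = 12·1879 + 771   →  a_0 = 12
1879 = 2·771 + 337   →  a_1 = 2
771 = 2·337 + 97   →  a_2 = 2

2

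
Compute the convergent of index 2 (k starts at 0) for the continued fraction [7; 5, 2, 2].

Using pₖ = aₖpₖ₋₁ + pₖ₋₂, qₖ = aₖqₖ₋₁ + qₖ₋₂ (with p₋₁=1, p₋₂=0, q₋₁=0, q₋₂=1):
  k=0: a=7, p=7, q=1
  k=1: a=5, p=36, q=5
  k=2: a=2, p=79, q=11

79/11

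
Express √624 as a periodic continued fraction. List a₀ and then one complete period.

a₀ = ⌊√624⌋ = 24.
With m₀=0, d₀=1 and mₖ₊₁ = dₖaₖ − mₖ, dₖ₊₁ = (n − mₖ₊₁²)/dₖ, aₖ₊₁ = ⌊(a₀+mₖ₊₁)/dₖ₊₁⌋:
  k=1: m=24, d=48, a=1
  k=2: m=24, d=1, a=48
d=1 and a=2a₀=48 at k=2, so the next step gives (m, d) = (24, 48) again — its k=1 value — and the period has length 2.

[24; 1, 48]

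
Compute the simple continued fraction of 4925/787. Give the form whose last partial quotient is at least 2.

4925 = 6·787 + 203
787 = 3·203 + 178
203 = 1·178 + 25
178 = 7·25 + 3
25 = 8·3 + 1
3 = 3·1 + 0  (stop)
So 4925/787 = [6; 3, 1, 7, 8, 3].

[6; 3, 1, 7, 8, 3]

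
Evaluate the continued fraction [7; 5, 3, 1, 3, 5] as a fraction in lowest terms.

2991/416

Using pₖ = aₖpₖ₋₁ + pₖ₋₂ and qₖ = aₖqₖ₋₁ + qₖ₋₂:
  k=0: a=7, p=7, q=1
  k=1: a=5, p=36, q=5
  k=2: a=3, p=115, q=16
  k=3: a=1, p=151, q=21
  k=4: a=3, p=568, q=79
  k=5: a=5, p=2991, q=416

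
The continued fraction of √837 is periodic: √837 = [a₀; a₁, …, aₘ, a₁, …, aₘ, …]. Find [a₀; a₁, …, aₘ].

[28; 1, 13, 2, 13, 1, 56]

a₀ = ⌊√837⌋ = 28.
With m₀=0, d₀=1 and mₖ₊₁ = dₖaₖ − mₖ, dₖ₊₁ = (n − mₖ₊₁²)/dₖ, aₖ₊₁ = ⌊(a₀+mₖ₊₁)/dₖ₊₁⌋:
  k=1: m=28, d=53, a=1
  k=2: m=25, d=4, a=13
  k=3: m=27, d=27, a=2
  k=4: m=27, d=4, a=13
  k=5: m=25, d=53, a=1
  k=6: m=28, d=1, a=56
d=1 and a=2a₀=56 at k=6, so the next step gives (m, d) = (28, 53) again — its k=1 value — and the period has length 6.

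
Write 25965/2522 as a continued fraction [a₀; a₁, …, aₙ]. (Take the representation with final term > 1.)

[10; 3, 2, 1, 1, 2, 9, 6]

25965 = 10×2522 + 745
2522 = 3×745 + 287
745 = 2×287 + 171
287 = 1×171 + 116
171 = 1×116 + 55
116 = 2×55 + 6
55 = 9×6 + 1
6 = 6×1 + 0  (stop)
So 25965/2522 = [10; 3, 2, 1, 1, 2, 9, 6].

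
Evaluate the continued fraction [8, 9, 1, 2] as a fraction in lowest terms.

Fold from the inside: start with 2/1.
  1 + 1/2 = 3/2
  9 + 2/3 = 29/3
  8 + 3/29 = 235/29

235/29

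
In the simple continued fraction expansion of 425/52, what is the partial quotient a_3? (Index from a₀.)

425 = 8·52 + 9   →  a_0 = 8
52 = 5·9 + 7   →  a_1 = 5
9 = 1·7 + 2   →  a_2 = 1
7 = 3·2 + 1   →  a_3 = 3

3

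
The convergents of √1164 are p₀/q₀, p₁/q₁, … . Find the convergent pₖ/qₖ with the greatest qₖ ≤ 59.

580/17

√1164 = [34; 8, 1, 1, 16, 1, 1, 8, 68, …] (period length 8).
Convergents:
  p_0/q_0 = 34/1
  p_1/q_1 = 273/8
  p_2/q_2 = 307/9
  p_3/q_3 = 580/17
  p_4/q_4 = 9587/281
q_3 = 17 ≤ 59 < 281 = q_4, so the answer is 580/17.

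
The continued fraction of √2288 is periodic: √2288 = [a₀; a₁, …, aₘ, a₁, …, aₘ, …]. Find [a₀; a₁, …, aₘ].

[47; 1, 4, 1, 94]

a₀ = ⌊√2288⌋ = 47.
With m₀=0, d₀=1 and mₖ₊₁ = dₖaₖ − mₖ, dₖ₊₁ = (n − mₖ₊₁²)/dₖ, aₖ₊₁ = ⌊(a₀+mₖ₊₁)/dₖ₊₁⌋:
  k=1: m=47, d=79, a=1
  k=2: m=32, d=16, a=4
  k=3: m=32, d=79, a=1
  k=4: m=47, d=1, a=94
d=1 and a=2a₀=94 at k=4, so the next step gives (m, d) = (47, 79) again — its k=1 value — and the period has length 4.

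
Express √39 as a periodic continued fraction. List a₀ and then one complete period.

a₀ = ⌊√39⌋ = 6.
With m₀=0, d₀=1 and mₖ₊₁ = dₖaₖ − mₖ, dₖ₊₁ = (n − mₖ₊₁²)/dₖ, aₖ₊₁ = ⌊(a₀+mₖ₊₁)/dₖ₊₁⌋:
  k=1: m=6, d=3, a=4
  k=2: m=6, d=1, a=12
d=1 and a=2a₀=12 at k=2, so the next step gives (m, d) = (6, 3) again — its k=1 value — and the period has length 2.

[6; 4, 12]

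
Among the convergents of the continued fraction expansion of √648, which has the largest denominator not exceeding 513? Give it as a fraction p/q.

8935/351

√648 = [25; 2, 5, 6, 5, 2, 50, …] (period length 6).
Convergents:
  p_0/q_0 = 25/1
  p_1/q_1 = 51/2
  p_2/q_2 = 280/11
  p_3/q_3 = 1731/68
  p_4/q_4 = 8935/351
  p_5/q_5 = 19601/770
q_4 = 351 ≤ 513 < 770 = q_5, so the answer is 8935/351.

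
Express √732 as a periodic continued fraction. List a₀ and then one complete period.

[27; 18, 54]

a₀ = ⌊√732⌋ = 27.
With m₀=0, d₀=1 and mₖ₊₁ = dₖaₖ − mₖ, dₖ₊₁ = (n − mₖ₊₁²)/dₖ, aₖ₊₁ = ⌊(a₀+mₖ₊₁)/dₖ₊₁⌋:
  k=1: m=27, d=3, a=18
  k=2: m=27, d=1, a=54
d=1 and a=2a₀=54 at k=2, so the next step gives (m, d) = (27, 3) again — its k=1 value — and the period has length 2.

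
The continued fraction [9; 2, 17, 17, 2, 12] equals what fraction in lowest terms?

Using pₖ = aₖpₖ₋₁ + pₖ₋₂ and qₖ = aₖqₖ₋₁ + qₖ₋₂:
  k=0: a=9, p=9, q=1
  k=1: a=2, p=19, q=2
  k=2: a=17, p=332, q=35
  k=3: a=17, p=5663, q=597
  k=4: a=2, p=11658, q=1229
  k=5: a=12, p=145559, q=15345

145559/15345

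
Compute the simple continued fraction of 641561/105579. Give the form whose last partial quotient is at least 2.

[6; 13, 18, 19, 2, 11]

641561 = 6·105579 + 8087
105579 = 13·8087 + 448
8087 = 18·448 + 23
448 = 19·23 + 11
23 = 2·11 + 1
11 = 11·1 + 0  (stop)
So 641561/105579 = [6; 13, 18, 19, 2, 11].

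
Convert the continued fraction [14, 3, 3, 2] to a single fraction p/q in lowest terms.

Fold from the inside: start with 2/1.
  3 + 1/2 = 7/2
  3 + 2/7 = 23/7
  14 + 7/23 = 329/23

329/23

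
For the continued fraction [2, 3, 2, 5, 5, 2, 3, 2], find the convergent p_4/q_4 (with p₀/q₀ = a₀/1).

Using pₖ = aₖpₖ₋₁ + pₖ₋₂, qₖ = aₖqₖ₋₁ + qₖ₋₂ (with p₋₁=1, p₋₂=0, q₋₁=0, q₋₂=1):
  k=0: a=2, p=2, q=1
  k=1: a=3, p=7, q=3
  k=2: a=2, p=16, q=7
  k=3: a=5, p=87, q=38
  k=4: a=5, p=451, q=197

451/197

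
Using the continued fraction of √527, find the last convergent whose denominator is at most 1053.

√527 = [22; 1, 21, 1, 44, …] (period length 4).
Convergents:
  p_0/q_0 = 22/1
  p_1/q_1 = 23/1
  p_2/q_2 = 505/22
  p_3/q_3 = 528/23
  p_4/q_4 = 23737/1034
  p_5/q_5 = 24265/1057
q_4 = 1034 ≤ 1053 < 1057 = q_5, so the answer is 23737/1034.

23737/1034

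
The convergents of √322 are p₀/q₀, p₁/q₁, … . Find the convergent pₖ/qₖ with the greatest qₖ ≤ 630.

11287/629

√322 = [17; 1, 16, 1, 34, …] (period length 4).
Convergents:
  p_0/q_0 = 17/1
  p_1/q_1 = 18/1
  p_2/q_2 = 305/17
  p_3/q_3 = 323/18
  p_4/q_4 = 11287/629
  p_5/q_5 = 11610/647
q_4 = 629 ≤ 630 < 647 = q_5, so the answer is 11287/629.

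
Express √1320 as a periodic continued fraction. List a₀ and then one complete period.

a₀ = ⌊√1320⌋ = 36.
With m₀=0, d₀=1 and mₖ₊₁ = dₖaₖ − mₖ, dₖ₊₁ = (n − mₖ₊₁²)/dₖ, aₖ₊₁ = ⌊(a₀+mₖ₊₁)/dₖ₊₁⌋:
  k=1: m=36, d=24, a=3
  k=2: m=36, d=1, a=72
d=1 and a=2a₀=72 at k=2, so the next step gives (m, d) = (36, 24) again — its k=1 value — and the period has length 2.

[36; 3, 72]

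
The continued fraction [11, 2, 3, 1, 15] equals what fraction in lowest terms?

Fold from the inside: start with 15/1.
  1 + 1/15 = 16/15
  3 + 15/16 = 63/16
  2 + 16/63 = 142/63
  11 + 63/142 = 1625/142

1625/142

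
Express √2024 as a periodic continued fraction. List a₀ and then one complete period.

[44; 1, 88]

a₀ = ⌊√2024⌋ = 44.
With m₀=0, d₀=1 and mₖ₊₁ = dₖaₖ − mₖ, dₖ₊₁ = (n − mₖ₊₁²)/dₖ, aₖ₊₁ = ⌊(a₀+mₖ₊₁)/dₖ₊₁⌋:
  k=1: m=44, d=88, a=1
  k=2: m=44, d=1, a=88
d=1 and a=2a₀=88 at k=2, so the next step gives (m, d) = (44, 88) again — its k=1 value — and the period has length 2.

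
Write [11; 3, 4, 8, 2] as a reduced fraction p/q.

2567/227

Fold from the inside: start with 2/1.
  8 + 1/2 = 17/2
  4 + 2/17 = 70/17
  3 + 17/70 = 227/70
  11 + 70/227 = 2567/227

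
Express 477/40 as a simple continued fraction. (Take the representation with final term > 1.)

477 = 11×40 + 37
40 = 1×37 + 3
37 = 12×3 + 1
3 = 3×1 + 0  (stop)
So 477/40 = [11; 1, 12, 3].

[11; 1, 12, 3]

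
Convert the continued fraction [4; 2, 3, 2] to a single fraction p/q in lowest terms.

71/16

Using pₖ = aₖpₖ₋₁ + pₖ₋₂ and qₖ = aₖqₖ₋₁ + qₖ₋₂:
  k=0: a=4, p=4, q=1
  k=1: a=2, p=9, q=2
  k=2: a=3, p=31, q=7
  k=3: a=2, p=71, q=16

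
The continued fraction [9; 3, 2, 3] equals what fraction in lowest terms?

223/24

Fold from the inside: start with 3/1.
  2 + 1/3 = 7/3
  3 + 3/7 = 24/7
  9 + 7/24 = 223/24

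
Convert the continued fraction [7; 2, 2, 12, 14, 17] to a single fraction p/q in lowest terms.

110330/14903

Fold from the inside: start with 17/1.
  14 + 1/17 = 239/17
  12 + 17/239 = 2885/239
  2 + 239/2885 = 6009/2885
  2 + 2885/6009 = 14903/6009
  7 + 6009/14903 = 110330/14903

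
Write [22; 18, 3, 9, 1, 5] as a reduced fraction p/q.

73949/3353

Fold from the inside: start with 5/1.
  1 + 1/5 = 6/5
  9 + 5/6 = 59/6
  3 + 6/59 = 183/59
  18 + 59/183 = 3353/183
  22 + 183/3353 = 73949/3353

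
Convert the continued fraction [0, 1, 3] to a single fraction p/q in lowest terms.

Fold from the inside: start with 3/1.
  1 + 1/3 = 4/3
  0 + 3/4 = 3/4

3/4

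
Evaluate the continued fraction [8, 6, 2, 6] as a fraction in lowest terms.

685/84

Fold from the inside: start with 6/1.
  2 + 1/6 = 13/6
  6 + 6/13 = 84/13
  8 + 13/84 = 685/84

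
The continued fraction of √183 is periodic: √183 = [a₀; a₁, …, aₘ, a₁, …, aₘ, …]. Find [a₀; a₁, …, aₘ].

a₀ = ⌊√183⌋ = 13.
With m₀=0, d₀=1 and mₖ₊₁ = dₖaₖ − mₖ, dₖ₊₁ = (n − mₖ₊₁²)/dₖ, aₖ₊₁ = ⌊(a₀+mₖ₊₁)/dₖ₊₁⌋:
  k=1: m=13, d=14, a=1
  k=2: m=1, d=13, a=1
  k=3: m=12, d=3, a=8
  k=4: m=12, d=13, a=1
  k=5: m=1, d=14, a=1
  k=6: m=13, d=1, a=26
d=1 and a=2a₀=26 at k=6, so the next step gives (m, d) = (13, 14) again — its k=1 value — and the period has length 6.

[13; 1, 1, 8, 1, 1, 26]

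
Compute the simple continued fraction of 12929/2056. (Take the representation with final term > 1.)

[6; 3, 2, 7, 9, 1, 3]

12929 = 6·2056 + 593
2056 = 3·593 + 277
593 = 2·277 + 39
277 = 7·39 + 4
39 = 9·4 + 3
4 = 1·3 + 1
3 = 3·1 + 0  (stop)
So 12929/2056 = [6; 3, 2, 7, 9, 1, 3].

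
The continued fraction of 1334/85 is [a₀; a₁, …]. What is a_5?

2

1334 = 15·85 + 59   →  a_0 = 15
85 = 1·59 + 26   →  a_1 = 1
59 = 2·26 + 7   →  a_2 = 2
26 = 3·7 + 5   →  a_3 = 3
7 = 1·5 + 2   →  a_4 = 1
5 = 2·2 + 1   →  a_5 = 2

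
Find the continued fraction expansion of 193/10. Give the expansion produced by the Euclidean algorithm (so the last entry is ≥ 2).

193 = 19*10 + 3
10 = 3*3 + 1
3 = 3*1 + 0  (stop)
So 193/10 = [19; 3, 3].

[19; 3, 3]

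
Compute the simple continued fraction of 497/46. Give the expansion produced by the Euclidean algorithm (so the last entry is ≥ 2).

[10; 1, 4, 9]

497 = 10*46 + 37
46 = 1*37 + 9
37 = 4*9 + 1
9 = 9*1 + 0  (stop)
So 497/46 = [10; 1, 4, 9].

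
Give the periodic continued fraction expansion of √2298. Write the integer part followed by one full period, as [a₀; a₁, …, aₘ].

a₀ = ⌊√2298⌋ = 47.
With m₀=0, d₀=1 and mₖ₊₁ = dₖaₖ − mₖ, dₖ₊₁ = (n − mₖ₊₁²)/dₖ, aₖ₊₁ = ⌊(a₀+mₖ₊₁)/dₖ₊₁⌋:
  k=1: m=47, d=89, a=1
  k=2: m=42, d=6, a=14
  k=3: m=42, d=89, a=1
  k=4: m=47, d=1, a=94
d=1 and a=2a₀=94 at k=4, so the next step gives (m, d) = (47, 89) again — its k=1 value — and the period has length 4.

[47; 1, 14, 1, 94]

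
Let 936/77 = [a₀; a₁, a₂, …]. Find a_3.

936 = 12·77 + 12   →  a_0 = 12
77 = 6·12 + 5   →  a_1 = 6
12 = 2·5 + 2   →  a_2 = 2
5 = 2·2 + 1   →  a_3 = 2

2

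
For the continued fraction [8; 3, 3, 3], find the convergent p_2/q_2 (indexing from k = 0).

Using pₖ = aₖpₖ₋₁ + pₖ₋₂, qₖ = aₖqₖ₋₁ + qₖ₋₂ (with p₋₁=1, p₋₂=0, q₋₁=0, q₋₂=1):
  k=0: a=8, p=8, q=1
  k=1: a=3, p=25, q=3
  k=2: a=3, p=83, q=10

83/10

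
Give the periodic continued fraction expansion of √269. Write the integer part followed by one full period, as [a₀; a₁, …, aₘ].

a₀ = ⌊√269⌋ = 16.
With m₀=0, d₀=1 and mₖ₊₁ = dₖaₖ − mₖ, dₖ₊₁ = (n − mₖ₊₁²)/dₖ, aₖ₊₁ = ⌊(a₀+mₖ₊₁)/dₖ₊₁⌋:
  k=1: m=16, d=13, a=2
  k=2: m=10, d=13, a=2
  k=3: m=16, d=1, a=32
d=1 and a=2a₀=32 at k=3, so the next step gives (m, d) = (16, 13) again — its k=1 value — and the period has length 3.

[16; 2, 2, 32]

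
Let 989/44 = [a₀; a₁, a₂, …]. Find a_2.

989 = 22·44 + 21   →  a_0 = 22
44 = 2·21 + 2   →  a_1 = 2
21 = 10·2 + 1   →  a_2 = 10

10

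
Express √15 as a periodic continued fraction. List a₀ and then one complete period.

[3; 1, 6]

a₀ = ⌊√15⌋ = 3.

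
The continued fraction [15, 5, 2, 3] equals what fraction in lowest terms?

Using pₖ = aₖpₖ₋₁ + pₖ₋₂ and qₖ = aₖqₖ₋₁ + qₖ₋₂:
  k=0: a=15, p=15, q=1
  k=1: a=5, p=76, q=5
  k=2: a=2, p=167, q=11
  k=3: a=3, p=577, q=38

577/38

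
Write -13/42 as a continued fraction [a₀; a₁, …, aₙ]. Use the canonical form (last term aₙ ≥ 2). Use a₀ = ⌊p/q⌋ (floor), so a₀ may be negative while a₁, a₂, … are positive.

-13 = -1·42 + 29
42 = 1·29 + 13
29 = 2·13 + 3
13 = 4·3 + 1
3 = 3·1 + 0  (stop)
So -13/42 = [-1; 1, 2, 4, 3].

[-1; 1, 2, 4, 3]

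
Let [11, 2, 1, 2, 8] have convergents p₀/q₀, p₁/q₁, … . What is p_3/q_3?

91/8

Using pₖ = aₖpₖ₋₁ + pₖ₋₂, qₖ = aₖqₖ₋₁ + qₖ₋₂ (with p₋₁=1, p₋₂=0, q₋₁=0, q₋₂=1):
  k=0: a=11, p=11, q=1
  k=1: a=2, p=23, q=2
  k=2: a=1, p=34, q=3
  k=3: a=2, p=91, q=8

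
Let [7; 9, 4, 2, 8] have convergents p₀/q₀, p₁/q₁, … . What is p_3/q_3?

Using pₖ = aₖpₖ₋₁ + pₖ₋₂, qₖ = aₖqₖ₋₁ + qₖ₋₂ (with p₋₁=1, p₋₂=0, q₋₁=0, q₋₂=1):
  k=0: a=7, p=7, q=1
  k=1: a=9, p=64, q=9
  k=2: a=4, p=263, q=37
  k=3: a=2, p=590, q=83

590/83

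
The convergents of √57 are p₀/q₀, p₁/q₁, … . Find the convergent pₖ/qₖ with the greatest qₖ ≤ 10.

68/9

√57 = [7; 1, 1, 4, 1, 1, 14, …] (period length 6).
Convergents:
  p_0/q_0 = 7/1
  p_1/q_1 = 8/1
  p_2/q_2 = 15/2
  p_3/q_3 = 68/9
  p_4/q_4 = 83/11
q_3 = 9 ≤ 10 < 11 = q_4, so the answer is 68/9.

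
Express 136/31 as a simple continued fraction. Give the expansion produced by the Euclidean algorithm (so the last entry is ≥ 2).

136 = 4·31 + 12
31 = 2·12 + 7
12 = 1·7 + 5
7 = 1·5 + 2
5 = 2·2 + 1
2 = 2·1 + 0  (stop)
So 136/31 = [4; 2, 1, 1, 2, 2].

[4; 2, 1, 1, 2, 2]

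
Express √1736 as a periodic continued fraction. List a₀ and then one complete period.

[41; 1, 1, 1, 82]

a₀ = ⌊√1736⌋ = 41.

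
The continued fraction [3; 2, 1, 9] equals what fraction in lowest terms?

Using pₖ = aₖpₖ₋₁ + pₖ₋₂ and qₖ = aₖqₖ₋₁ + qₖ₋₂:
  k=0: a=3, p=3, q=1
  k=1: a=2, p=7, q=2
  k=2: a=1, p=10, q=3
  k=3: a=9, p=97, q=29

97/29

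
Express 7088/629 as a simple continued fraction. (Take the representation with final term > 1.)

7088 = 11×629 + 169
629 = 3×169 + 122
169 = 1×122 + 47
122 = 2×47 + 28
47 = 1×28 + 19
28 = 1×19 + 9
19 = 2×9 + 1
9 = 9×1 + 0  (stop)
So 7088/629 = [11; 3, 1, 2, 1, 1, 2, 9].

[11; 3, 1, 2, 1, 1, 2, 9]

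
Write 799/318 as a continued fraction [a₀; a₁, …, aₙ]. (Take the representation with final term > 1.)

799 = 2×318 + 163
318 = 1×163 + 155
163 = 1×155 + 8
155 = 19×8 + 3
8 = 2×3 + 2
3 = 1×2 + 1
2 = 2×1 + 0  (stop)
So 799/318 = [2; 1, 1, 19, 2, 1, 2].

[2; 1, 1, 19, 2, 1, 2]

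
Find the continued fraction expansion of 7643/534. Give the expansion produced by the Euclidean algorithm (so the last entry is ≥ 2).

[14; 3, 5, 16, 2]

7643 = 14×534 + 167
534 = 3×167 + 33
167 = 5×33 + 2
33 = 16×2 + 1
2 = 2×1 + 0  (stop)
So 7643/534 = [14; 3, 5, 16, 2].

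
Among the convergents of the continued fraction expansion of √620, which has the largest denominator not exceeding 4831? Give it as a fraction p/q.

111576/4481

√620 = [24; 1, 8, 1, 48, …] (period length 4).
Convergents:
  p_0/q_0 = 24/1
  p_1/q_1 = 25/1
  p_2/q_2 = 224/9
  p_3/q_3 = 249/10
  p_4/q_4 = 12176/489
  p_5/q_5 = 12425/499
  p_6/q_6 = 111576/4481
  p_7/q_7 = 124001/4980
q_6 = 4481 ≤ 4831 < 4980 = q_7, so the answer is 111576/4481.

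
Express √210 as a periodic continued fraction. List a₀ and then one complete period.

a₀ = ⌊√210⌋ = 14.
With m₀=0, d₀=1 and mₖ₊₁ = dₖaₖ − mₖ, dₖ₊₁ = (n − mₖ₊₁²)/dₖ, aₖ₊₁ = ⌊(a₀+mₖ₊₁)/dₖ₊₁⌋:
  k=1: m=14, d=14, a=2
  k=2: m=14, d=1, a=28
d=1 and a=2a₀=28 at k=2, so the next step gives (m, d) = (14, 14) again — its k=1 value — and the period has length 2.

[14; 2, 28]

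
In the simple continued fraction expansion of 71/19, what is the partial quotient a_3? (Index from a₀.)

1

71 = 3·19 + 14   →  a_0 = 3
19 = 1·14 + 5   →  a_1 = 1
14 = 2·5 + 4   →  a_2 = 2
5 = 1·4 + 1   →  a_3 = 1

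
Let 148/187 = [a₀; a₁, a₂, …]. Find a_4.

148 = 0·187 + 148   →  a_0 = 0
187 = 1·148 + 39   →  a_1 = 1
148 = 3·39 + 31   →  a_2 = 3
39 = 1·31 + 8   →  a_3 = 1
31 = 3·8 + 7   →  a_4 = 3

3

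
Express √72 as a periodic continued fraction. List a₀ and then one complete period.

a₀ = ⌊√72⌋ = 8.
With m₀=0, d₀=1 and mₖ₊₁ = dₖaₖ − mₖ, dₖ₊₁ = (n − mₖ₊₁²)/dₖ, aₖ₊₁ = ⌊(a₀+mₖ₊₁)/dₖ₊₁⌋:
  k=1: m=8, d=8, a=2
  k=2: m=8, d=1, a=16
d=1 and a=2a₀=16 at k=2, so the next step gives (m, d) = (8, 8) again — its k=1 value — and the period has length 2.

[8; 2, 16]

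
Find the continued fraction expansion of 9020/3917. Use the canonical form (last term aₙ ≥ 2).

9020 = 2×3917 + 1186
3917 = 3×1186 + 359
1186 = 3×359 + 109
359 = 3×109 + 32
109 = 3×32 + 13
32 = 2×13 + 6
13 = 2×6 + 1
6 = 6×1 + 0  (stop)
So 9020/3917 = [2; 3, 3, 3, 3, 2, 2, 6].

[2; 3, 3, 3, 3, 2, 2, 6]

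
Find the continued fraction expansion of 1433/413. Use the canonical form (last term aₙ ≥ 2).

[3; 2, 7, 1, 3, 6]

1433 = 3*413 + 194
413 = 2*194 + 25
194 = 7*25 + 19
25 = 1*19 + 6
19 = 3*6 + 1
6 = 6*1 + 0  (stop)
So 1433/413 = [3; 2, 7, 1, 3, 6].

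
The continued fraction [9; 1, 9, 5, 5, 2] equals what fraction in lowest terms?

5753/581

Fold from the inside: start with 2/1.
  5 + 1/2 = 11/2
  5 + 2/11 = 57/11
  9 + 11/57 = 524/57
  1 + 57/524 = 581/524
  9 + 524/581 = 5753/581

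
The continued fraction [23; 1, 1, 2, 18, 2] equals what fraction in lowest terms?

4460/189

Fold from the inside: start with 2/1.
  18 + 1/2 = 37/2
  2 + 2/37 = 76/37
  1 + 37/76 = 113/76
  1 + 76/113 = 189/113
  23 + 113/189 = 4460/189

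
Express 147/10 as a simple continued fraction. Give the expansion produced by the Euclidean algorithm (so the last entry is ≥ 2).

[14; 1, 2, 3]

147 = 14×10 + 7
10 = 1×7 + 3
7 = 2×3 + 1
3 = 3×1 + 0  (stop)
So 147/10 = [14; 1, 2, 3].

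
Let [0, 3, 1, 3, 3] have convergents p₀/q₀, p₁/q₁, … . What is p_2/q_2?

Using pₖ = aₖpₖ₋₁ + pₖ₋₂, qₖ = aₖqₖ₋₁ + qₖ₋₂ (with p₋₁=1, p₋₂=0, q₋₁=0, q₋₂=1):
  k=0: a=0, p=0, q=1
  k=1: a=3, p=1, q=3
  k=2: a=1, p=1, q=4

1/4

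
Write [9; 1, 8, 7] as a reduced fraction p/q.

633/64

Using pₖ = aₖpₖ₋₁ + pₖ₋₂ and qₖ = aₖqₖ₋₁ + qₖ₋₂:
  k=0: a=9, p=9, q=1
  k=1: a=1, p=10, q=1
  k=2: a=8, p=89, q=9
  k=3: a=7, p=633, q=64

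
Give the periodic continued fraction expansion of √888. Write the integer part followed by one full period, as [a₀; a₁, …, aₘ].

a₀ = ⌊√888⌋ = 29.

[29; 1, 3, 1, 58]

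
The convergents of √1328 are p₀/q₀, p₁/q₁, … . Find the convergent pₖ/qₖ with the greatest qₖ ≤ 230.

5940/163

√1328 = [36; 2, 3, 1, 3, 1, 3, 2, 72, …] (period length 8).
Convergents:
  p_0/q_0 = 36/1
  p_1/q_1 = 73/2
  p_2/q_2 = 255/7
  p_3/q_3 = 328/9
  p_4/q_4 = 1239/34
  p_5/q_5 = 1567/43
  p_6/q_6 = 5940/163
  p_7/q_7 = 13447/369
q_6 = 163 ≤ 230 < 369 = q_7, so the answer is 5940/163.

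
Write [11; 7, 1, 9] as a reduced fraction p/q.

879/79

Using pₖ = aₖpₖ₋₁ + pₖ₋₂ and qₖ = aₖqₖ₋₁ + qₖ₋₂:
  k=0: a=11, p=11, q=1
  k=1: a=7, p=78, q=7
  k=2: a=1, p=89, q=8
  k=3: a=9, p=879, q=79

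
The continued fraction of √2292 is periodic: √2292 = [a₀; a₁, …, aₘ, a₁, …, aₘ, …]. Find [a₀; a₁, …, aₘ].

a₀ = ⌊√2292⌋ = 47.
With m₀=0, d₀=1 and mₖ₊₁ = dₖaₖ − mₖ, dₖ₊₁ = (n − mₖ₊₁²)/dₖ, aₖ₊₁ = ⌊(a₀+mₖ₊₁)/dₖ₊₁⌋:
  k=1: m=47, d=83, a=1
  k=2: m=36, d=12, a=6
  k=3: m=36, d=83, a=1
  k=4: m=47, d=1, a=94
d=1 and a=2a₀=94 at k=4, so the next step gives (m, d) = (47, 83) again — its k=1 value — and the period has length 4.

[47; 1, 6, 1, 94]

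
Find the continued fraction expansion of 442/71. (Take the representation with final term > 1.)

[6; 4, 2, 3, 2]

442 = 6*71 + 16
71 = 4*16 + 7
16 = 2*7 + 2
7 = 3*2 + 1
2 = 2*1 + 0  (stop)
So 442/71 = [6; 4, 2, 3, 2].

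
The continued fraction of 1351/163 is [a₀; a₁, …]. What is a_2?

2

1351 = 8·163 + 47   →  a_0 = 8
163 = 3·47 + 22   →  a_1 = 3
47 = 2·22 + 3   →  a_2 = 2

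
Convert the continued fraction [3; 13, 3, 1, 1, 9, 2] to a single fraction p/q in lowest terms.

Using pₖ = aₖpₖ₋₁ + pₖ₋₂ and qₖ = aₖqₖ₋₁ + qₖ₋₂:
  k=0: a=3, p=3, q=1
  k=1: a=13, p=40, q=13
  k=2: a=3, p=123, q=40
  k=3: a=1, p=163, q=53
  k=4: a=1, p=286, q=93
  k=5: a=9, p=2737, q=890
  k=6: a=2, p=5760, q=1873

5760/1873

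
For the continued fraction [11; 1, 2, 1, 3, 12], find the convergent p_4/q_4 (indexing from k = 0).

176/15

Using pₖ = aₖpₖ₋₁ + pₖ₋₂, qₖ = aₖqₖ₋₁ + qₖ₋₂ (with p₋₁=1, p₋₂=0, q₋₁=0, q₋₂=1):
  k=0: a=11, p=11, q=1
  k=1: a=1, p=12, q=1
  k=2: a=2, p=35, q=3
  k=3: a=1, p=47, q=4
  k=4: a=3, p=176, q=15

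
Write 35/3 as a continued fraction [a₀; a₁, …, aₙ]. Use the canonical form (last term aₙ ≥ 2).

35 = 11*3 + 2
3 = 1*2 + 1
2 = 2*1 + 0  (stop)
So 35/3 = [11; 1, 2].

[11; 1, 2]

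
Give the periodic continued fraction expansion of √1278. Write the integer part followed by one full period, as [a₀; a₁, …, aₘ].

a₀ = ⌊√1278⌋ = 35.

[35; 1, 2, 1, 70]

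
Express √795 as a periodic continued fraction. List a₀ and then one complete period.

[28; 5, 9, 5, 56]

a₀ = ⌊√795⌋ = 28.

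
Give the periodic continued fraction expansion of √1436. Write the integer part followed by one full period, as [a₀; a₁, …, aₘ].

a₀ = ⌊√1436⌋ = 37.

[37; 1, 8, 2, 18, 2, 8, 1, 74]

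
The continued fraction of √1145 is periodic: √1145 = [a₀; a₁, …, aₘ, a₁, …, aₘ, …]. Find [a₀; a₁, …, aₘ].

a₀ = ⌊√1145⌋ = 33.
With m₀=0, d₀=1 and mₖ₊₁ = dₖaₖ − mₖ, dₖ₊₁ = (n − mₖ₊₁²)/dₖ, aₖ₊₁ = ⌊(a₀+mₖ₊₁)/dₖ₊₁⌋:
  k=1: m=33, d=56, a=1
  k=2: m=23, d=11, a=5
  k=3: m=32, d=11, a=5
  k=4: m=23, d=56, a=1
  k=5: m=33, d=1, a=66
d=1 and a=2a₀=66 at k=5, so the next step gives (m, d) = (33, 56) again — its k=1 value — and the period has length 5.

[33; 1, 5, 5, 1, 66]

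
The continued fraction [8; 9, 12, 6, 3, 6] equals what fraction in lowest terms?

Fold from the inside: start with 6/1.
  3 + 1/6 = 19/6
  6 + 6/19 = 120/19
  12 + 19/120 = 1459/120
  9 + 120/1459 = 13251/1459
  8 + 1459/13251 = 107467/13251

107467/13251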